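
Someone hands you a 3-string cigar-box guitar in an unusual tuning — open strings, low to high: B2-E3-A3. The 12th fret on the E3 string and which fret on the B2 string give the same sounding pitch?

17

E3 at fret 12 is E3 + 12 semitones = E4.
The open B2 string is 5 semitones below the open E3, so the same pitch on the B2 string lies at fret 12 + 5 = 17.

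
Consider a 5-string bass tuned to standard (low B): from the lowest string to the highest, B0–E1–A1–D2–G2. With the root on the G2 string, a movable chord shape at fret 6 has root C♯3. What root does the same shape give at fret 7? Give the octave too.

Moving from fret 6 to fret 7 shifts the root by 1 semitone.
C♯3 up 1 semitone is D3.

D3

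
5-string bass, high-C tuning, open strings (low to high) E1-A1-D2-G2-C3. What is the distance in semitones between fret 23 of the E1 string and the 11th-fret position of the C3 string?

8 semitones

E1 at fret 23 → D#3 (MIDI 51); C3 at fret 11 → B3 (MIDI 59).
51 − 59 = -8, so the two pitches are 8 semitones apart, with B3 the higher.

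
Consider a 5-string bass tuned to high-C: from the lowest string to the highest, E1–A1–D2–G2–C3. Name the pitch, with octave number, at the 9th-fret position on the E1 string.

E1 is MIDI 28. Adding 9 gives 37, which is C#2.

C#2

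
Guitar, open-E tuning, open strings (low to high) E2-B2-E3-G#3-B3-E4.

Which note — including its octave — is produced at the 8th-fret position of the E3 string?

Each fret is one semitone, so E3 + 8 = C4.

C4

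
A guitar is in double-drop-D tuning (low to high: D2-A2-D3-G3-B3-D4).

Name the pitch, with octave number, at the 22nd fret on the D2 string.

Each fret is one semitone, so D2 + 22 = C4.

C4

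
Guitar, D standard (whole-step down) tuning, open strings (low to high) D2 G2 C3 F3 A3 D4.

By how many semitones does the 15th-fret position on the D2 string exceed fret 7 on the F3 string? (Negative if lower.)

-7 semitones

D2 at fret 15 → F3 (MIDI 53); F3 at fret 7 → C4 (MIDI 60).
53 − 60 = -7, so the two pitches are 7 semitones apart.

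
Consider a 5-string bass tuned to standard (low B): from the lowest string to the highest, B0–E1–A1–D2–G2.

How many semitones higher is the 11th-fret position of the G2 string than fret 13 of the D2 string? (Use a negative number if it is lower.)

G2 at fret 11 → F♯3 (MIDI 54); D2 at fret 13 → D♯3 (MIDI 51).
54 − 51 = 3, so the two pitches are 3 semitones apart.

3 semitones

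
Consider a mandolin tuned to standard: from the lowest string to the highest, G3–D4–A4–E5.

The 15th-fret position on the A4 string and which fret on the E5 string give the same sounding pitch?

A4 at fret 15 is A4 + 15 semitones = C6.
The open E5 string is 7 semitones above the open A4, so the same pitch on the E5 string lies at fret 15 − 7 = 8.

8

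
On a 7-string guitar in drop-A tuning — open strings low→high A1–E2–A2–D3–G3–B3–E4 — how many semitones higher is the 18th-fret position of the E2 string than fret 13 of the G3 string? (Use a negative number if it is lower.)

E2 at fret 18 → A♯3 (MIDI 58); G3 at fret 13 → G♯4 (MIDI 68).
58 − 68 = -10, so the two pitches are 10 semitones apart.

-10 semitones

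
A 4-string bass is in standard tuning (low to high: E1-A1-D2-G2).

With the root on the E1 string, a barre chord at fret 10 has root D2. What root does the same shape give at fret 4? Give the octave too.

Moving from fret 10 to fret 4 shifts the root by -6 semitones.
D2 down 6 semitones is G#1.

G#1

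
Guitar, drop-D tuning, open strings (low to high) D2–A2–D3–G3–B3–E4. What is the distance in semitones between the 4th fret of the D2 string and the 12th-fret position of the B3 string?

D2 at fret 4 → F#2 (MIDI 42); B3 at fret 12 → B4 (MIDI 71).
42 − 71 = -29, so the two pitches are 29 semitones apart, with B4 the higher.

29 semitones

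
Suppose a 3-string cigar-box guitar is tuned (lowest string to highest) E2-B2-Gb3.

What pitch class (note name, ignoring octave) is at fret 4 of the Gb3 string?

Each fret is one semitone, so Gb3 + 4 = Bb.
(Equivalently spelled A#.)

Bb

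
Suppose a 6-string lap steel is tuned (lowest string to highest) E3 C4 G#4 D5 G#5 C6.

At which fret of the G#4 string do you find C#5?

C#5 is 5 semitones above the open G#4 (G#–A–A#–B–C–C#), so it sits at fret 5.

5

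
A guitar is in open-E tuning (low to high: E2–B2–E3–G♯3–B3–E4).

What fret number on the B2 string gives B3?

12

B3 is 12 semitones above the open B2 (B–C–C#–D–…–A–A#–B), so it sits at fret 12.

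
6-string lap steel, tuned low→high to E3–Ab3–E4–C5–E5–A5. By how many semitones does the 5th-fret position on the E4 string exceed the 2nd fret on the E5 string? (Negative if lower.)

-9 semitones

E4 at fret 5 → A4 (MIDI 69); E5 at fret 2 → Gb5 (MIDI 78).
69 − 78 = -9, so the two pitches are 9 semitones apart.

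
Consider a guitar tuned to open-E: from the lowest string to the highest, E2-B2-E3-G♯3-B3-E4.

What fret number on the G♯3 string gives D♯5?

D♯5 is 19 semitones above the open G♯3 (G#–A–A#–B–…–C#–D–D#), so it sits at fret 19.

19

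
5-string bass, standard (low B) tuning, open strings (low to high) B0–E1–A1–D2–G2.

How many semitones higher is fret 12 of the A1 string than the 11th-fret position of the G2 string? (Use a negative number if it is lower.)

A1 at fret 12 → A2 (MIDI 45); G2 at fret 11 → F#3 (MIDI 54).
45 − 54 = -9, so the two pitches are 9 semitones apart.

-9 semitones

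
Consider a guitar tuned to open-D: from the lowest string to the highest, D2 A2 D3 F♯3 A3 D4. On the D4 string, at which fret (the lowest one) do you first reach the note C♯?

From D4, count semitones up the chromatic scale until reaching C♯: D–D#–E–F–…–B–C–C# — 11 steps.

11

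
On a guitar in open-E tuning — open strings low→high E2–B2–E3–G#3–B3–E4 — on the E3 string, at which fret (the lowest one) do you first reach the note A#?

From E3, count semitones up the chromatic scale until reaching A#: E–F–F#–G–G#–A–A# — 6 steps.

6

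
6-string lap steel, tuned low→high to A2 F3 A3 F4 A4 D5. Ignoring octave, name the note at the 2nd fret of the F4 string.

F4 is MIDI 65. Adding 2 gives 67; 67 mod 12 = 7, i.e. G.

G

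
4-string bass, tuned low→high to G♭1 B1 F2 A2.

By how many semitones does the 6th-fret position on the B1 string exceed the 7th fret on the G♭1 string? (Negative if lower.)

4 semitones

B1 at fret 6 → F2 (MIDI 41); G♭1 at fret 7 → D♭2 (MIDI 37).
41 − 37 = 4, so the two pitches are 4 semitones apart.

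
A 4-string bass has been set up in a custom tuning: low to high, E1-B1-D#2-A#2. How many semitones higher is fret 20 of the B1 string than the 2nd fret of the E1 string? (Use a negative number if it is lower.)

25 semitones

B1 at fret 20 → G3 (MIDI 55); E1 at fret 2 → F#1 (MIDI 30).
55 − 30 = 25, so the two pitches are 25 semitones apart.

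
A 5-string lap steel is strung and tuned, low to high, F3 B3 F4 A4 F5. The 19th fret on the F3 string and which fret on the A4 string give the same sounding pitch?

F3 at fret 19 is F3 + 19 semitones = C5.
The open A4 string is 16 semitones above the open F3, so the same pitch on the A4 string lies at fret 19 − 16 = 3.

3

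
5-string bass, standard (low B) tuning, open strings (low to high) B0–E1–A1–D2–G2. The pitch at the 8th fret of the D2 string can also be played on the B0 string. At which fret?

23

Fret 8 on D2 is MIDI 38 + 8 = 46 (A#2). On the B0 string (open MIDI 23), that pitch is 46 − 23 = fret 23.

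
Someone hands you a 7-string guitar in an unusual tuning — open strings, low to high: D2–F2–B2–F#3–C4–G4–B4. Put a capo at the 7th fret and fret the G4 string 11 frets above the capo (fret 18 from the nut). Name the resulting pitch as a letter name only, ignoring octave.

The capo raises the open G4 by 7 semitones to D5; fretting 11 more gives G4 + 7 + 11 = G4 + 18 semitones, landing on C#.
(Also written Db.)

C#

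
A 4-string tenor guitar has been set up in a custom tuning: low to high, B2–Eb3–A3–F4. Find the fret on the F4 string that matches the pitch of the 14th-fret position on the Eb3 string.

Fret 14 on Eb3 is MIDI 51 + 14 = 65 (F4). On the F4 string (open MIDI 65), that pitch is 65 − 65 = fret 0.

0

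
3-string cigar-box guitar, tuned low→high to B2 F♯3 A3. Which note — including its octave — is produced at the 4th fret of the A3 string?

A3 is MIDI 57. Adding 4 gives 61, which is C♯4.
(Equivalently spelled D♭4.)

C♯4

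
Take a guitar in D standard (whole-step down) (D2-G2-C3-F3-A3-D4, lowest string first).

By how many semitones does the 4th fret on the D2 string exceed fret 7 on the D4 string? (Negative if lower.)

D2 at fret 4 → F♯2 (MIDI 42); D4 at fret 7 → A4 (MIDI 69).
42 − 69 = -27, so the two pitches are 27 semitones apart.

-27 semitones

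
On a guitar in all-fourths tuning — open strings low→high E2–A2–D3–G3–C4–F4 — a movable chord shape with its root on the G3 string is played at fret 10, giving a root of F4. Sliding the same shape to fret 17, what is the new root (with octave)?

Moving from fret 10 to fret 17 shifts the root by 7 semitones.
F4 up 7 semitones is C5.

C5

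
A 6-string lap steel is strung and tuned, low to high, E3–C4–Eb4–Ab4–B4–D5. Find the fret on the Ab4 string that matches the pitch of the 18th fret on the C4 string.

Fret 18 on C4 is MIDI 60 + 18 = 78 (Gb5). On the Ab4 string (open MIDI 68), that pitch is 78 − 68 = fret 10.

10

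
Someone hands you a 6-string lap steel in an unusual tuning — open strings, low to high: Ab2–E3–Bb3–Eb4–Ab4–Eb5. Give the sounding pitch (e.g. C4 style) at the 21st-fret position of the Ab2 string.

F4

Ab2 is MIDI 44. Adding 21 gives 65, which is F4.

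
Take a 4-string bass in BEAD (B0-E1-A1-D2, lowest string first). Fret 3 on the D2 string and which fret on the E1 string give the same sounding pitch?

13

Fret 3 on D2 is MIDI 38 + 3 = 41 (F2). On the E1 string (open MIDI 28), that pitch is 41 − 28 = fret 13.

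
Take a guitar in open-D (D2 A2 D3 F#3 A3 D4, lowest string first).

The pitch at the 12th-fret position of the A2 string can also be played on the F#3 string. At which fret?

3

A2 at fret 12 is A2 + 12 semitones = A3.
The open F#3 string is 9 semitones above the open A2, so the same pitch on the F#3 string lies at fret 12 − 9 = 3.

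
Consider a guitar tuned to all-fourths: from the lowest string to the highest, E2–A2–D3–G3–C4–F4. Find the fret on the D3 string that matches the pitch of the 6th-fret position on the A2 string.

1

Fret 6 on A2 is MIDI 45 + 6 = 51 (D#3). On the D3 string (open MIDI 50), that pitch is 51 − 50 = fret 1.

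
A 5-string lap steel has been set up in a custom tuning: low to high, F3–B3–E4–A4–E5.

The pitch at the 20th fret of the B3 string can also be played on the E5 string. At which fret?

Fret 20 on B3 is MIDI 59 + 20 = 79 (G5). On the E5 string (open MIDI 76), that pitch is 79 − 76 = fret 3.

3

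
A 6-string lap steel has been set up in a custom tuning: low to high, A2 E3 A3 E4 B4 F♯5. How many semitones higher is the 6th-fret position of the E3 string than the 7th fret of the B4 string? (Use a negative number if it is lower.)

-20 semitones

E3 at fret 6 → A♯3 (MIDI 58); B4 at fret 7 → F♯5 (MIDI 78).
58 − 78 = -20, so the two pitches are 20 semitones apart.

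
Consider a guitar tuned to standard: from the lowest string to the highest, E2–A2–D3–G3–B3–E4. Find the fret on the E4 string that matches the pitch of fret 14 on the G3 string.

G3 at fret 14 is G3 + 14 semitones = A4.
The open E4 string is 9 semitones above the open G3, so the same pitch on the E4 string lies at fret 14 − 9 = 5.

5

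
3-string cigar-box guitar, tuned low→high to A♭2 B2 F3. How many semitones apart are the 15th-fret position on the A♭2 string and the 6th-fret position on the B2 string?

A♭2 at fret 15 → B3 (MIDI 59); B2 at fret 6 → F3 (MIDI 53).
59 − 53 = 6, so the two pitches are 6 semitones apart, with B3 the higher.

6 semitones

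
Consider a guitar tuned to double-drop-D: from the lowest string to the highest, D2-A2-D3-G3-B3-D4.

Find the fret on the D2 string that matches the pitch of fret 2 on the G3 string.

G3 at fret 2 is G3 + 2 semitones = A3.
The open D2 string is 17 semitones below the open G3, so the same pitch on the D2 string lies at fret 2 + 17 = 19.

19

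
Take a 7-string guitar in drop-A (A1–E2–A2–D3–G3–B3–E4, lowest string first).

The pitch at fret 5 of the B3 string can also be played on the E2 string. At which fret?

Fret 5 on B3 is MIDI 59 + 5 = 64 (E4). On the E2 string (open MIDI 40), that pitch is 64 − 40 = fret 24.

24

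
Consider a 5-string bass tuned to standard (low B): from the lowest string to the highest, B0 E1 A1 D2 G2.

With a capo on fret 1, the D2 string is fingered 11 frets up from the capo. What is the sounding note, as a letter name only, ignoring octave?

The capo raises the open D2 by 1 semitone to D#2; fretting 11 more gives D2 + 1 + 11 = D2 + 12 semitones, landing on D.

D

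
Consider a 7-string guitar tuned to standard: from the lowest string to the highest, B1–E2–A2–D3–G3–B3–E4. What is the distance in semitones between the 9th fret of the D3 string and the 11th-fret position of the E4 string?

16 semitones

D3 at fret 9 → B3 (MIDI 59); E4 at fret 11 → D#5 (MIDI 75).
59 − 75 = -16, so the two pitches are 16 semitones apart, with D#5 the higher.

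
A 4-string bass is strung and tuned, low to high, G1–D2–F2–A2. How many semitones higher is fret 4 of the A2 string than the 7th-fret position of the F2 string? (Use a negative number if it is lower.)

A2 at fret 4 → Db3 (MIDI 49); F2 at fret 7 → C3 (MIDI 48).
49 − 48 = 1, so the two pitches are 1 semitone apart.

1 semitone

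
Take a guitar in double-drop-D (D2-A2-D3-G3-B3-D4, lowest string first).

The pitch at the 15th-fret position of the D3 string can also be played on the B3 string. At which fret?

Fret 15 on D3 is MIDI 50 + 15 = 65 (F4). On the B3 string (open MIDI 59), that pitch is 65 − 59 = fret 6.

6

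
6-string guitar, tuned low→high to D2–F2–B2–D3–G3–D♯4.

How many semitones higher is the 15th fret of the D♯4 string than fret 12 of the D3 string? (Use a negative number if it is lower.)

16 semitones

D♯4 at fret 15 → F♯5 (MIDI 78); D3 at fret 12 → D4 (MIDI 62).
78 − 62 = 16, so the two pitches are 16 semitones apart.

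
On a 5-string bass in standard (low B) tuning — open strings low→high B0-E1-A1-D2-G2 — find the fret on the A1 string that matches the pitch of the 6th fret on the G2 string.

16

Fret 6 on G2 is MIDI 43 + 6 = 49 (C#3). On the A1 string (open MIDI 33), that pitch is 49 − 33 = fret 16.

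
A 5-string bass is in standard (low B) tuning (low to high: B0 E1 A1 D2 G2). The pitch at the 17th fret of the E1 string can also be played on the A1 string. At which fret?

12

Fret 17 on E1 is MIDI 28 + 17 = 45 (A2). On the A1 string (open MIDI 33), that pitch is 45 − 33 = fret 12.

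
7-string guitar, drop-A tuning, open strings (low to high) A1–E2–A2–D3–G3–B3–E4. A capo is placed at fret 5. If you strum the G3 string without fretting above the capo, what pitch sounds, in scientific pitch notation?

C4

The capo raises the open G3 by 5 semitones to C4; fretting 0 more gives G3 + 5 + 0 = G3 + 5 semitones = C4.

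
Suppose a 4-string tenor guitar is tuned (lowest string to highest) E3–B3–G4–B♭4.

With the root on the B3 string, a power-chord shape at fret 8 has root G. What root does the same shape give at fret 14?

Moving from fret 8 to fret 14 shifts the root by 6 semitones.
G up 6 semitones is D♭.

D♭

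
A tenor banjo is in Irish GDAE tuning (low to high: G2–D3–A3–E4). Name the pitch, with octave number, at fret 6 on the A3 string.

D#4

The open A3 string plus 6 semitones: A–A#–B–C–C#–D–D#.
The walk passes from B into C once, so the octave number goes from 3 to 4.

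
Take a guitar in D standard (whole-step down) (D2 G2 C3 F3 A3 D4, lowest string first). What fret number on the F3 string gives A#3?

A#3 is 5 semitones above the open F3 (F–F#–G–G#–A–A#), so it sits at fret 5.

5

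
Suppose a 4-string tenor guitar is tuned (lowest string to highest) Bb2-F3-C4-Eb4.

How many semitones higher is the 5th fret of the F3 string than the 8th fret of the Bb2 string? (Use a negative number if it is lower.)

F3 at fret 5 → Bb3 (MIDI 58); Bb2 at fret 8 → Gb3 (MIDI 54).
58 − 54 = 4, so the two pitches are 4 semitones apart.

4 semitones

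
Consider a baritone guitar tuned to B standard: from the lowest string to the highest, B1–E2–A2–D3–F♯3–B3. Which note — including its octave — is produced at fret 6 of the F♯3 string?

F♯3 is MIDI 54. Adding 6 gives 60, which is C4.

C4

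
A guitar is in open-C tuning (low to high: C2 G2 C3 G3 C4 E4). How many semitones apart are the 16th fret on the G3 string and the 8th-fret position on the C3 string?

15 semitones

G3 at fret 16 → B4 (MIDI 71); C3 at fret 8 → G#3 (MIDI 56).
71 − 56 = 15, so the two pitches are 15 semitones apart, with B4 the higher.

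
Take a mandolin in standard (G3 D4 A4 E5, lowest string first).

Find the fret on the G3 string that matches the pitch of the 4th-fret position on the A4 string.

A4 at fret 4 is A4 + 4 semitones = C♯5.
The open G3 string is 14 semitones below the open A4, so the same pitch on the G3 string lies at fret 4 + 14 = 18.

18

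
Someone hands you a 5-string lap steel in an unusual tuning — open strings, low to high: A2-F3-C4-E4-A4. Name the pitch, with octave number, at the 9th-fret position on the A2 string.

Gb3

A2 is MIDI 45. Adding 9 gives 54, which is Gb3.
(Equivalently spelled F#3.)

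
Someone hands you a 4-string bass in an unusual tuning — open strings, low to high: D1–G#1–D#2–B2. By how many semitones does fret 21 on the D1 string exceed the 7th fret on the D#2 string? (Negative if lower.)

D1 at fret 21 → B2 (MIDI 47); D#2 at fret 7 → A#2 (MIDI 46).
47 − 46 = 1, so the two pitches are 1 semitone apart.

1 semitone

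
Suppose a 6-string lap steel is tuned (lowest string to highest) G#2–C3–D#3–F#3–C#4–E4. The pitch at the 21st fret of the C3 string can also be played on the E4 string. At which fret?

5

Fret 21 on C3 is MIDI 48 + 21 = 69 (A4). On the E4 string (open MIDI 64), that pitch is 69 − 64 = fret 5.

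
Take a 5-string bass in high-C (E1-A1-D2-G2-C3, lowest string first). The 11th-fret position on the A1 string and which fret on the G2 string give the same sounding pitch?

Fret 11 on A1 is MIDI 33 + 11 = 44 (G#2). On the G2 string (open MIDI 43), that pitch is 44 − 43 = fret 1.

1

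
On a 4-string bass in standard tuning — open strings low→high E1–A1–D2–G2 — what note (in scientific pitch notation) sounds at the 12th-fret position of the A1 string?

A2

The open A1 string plus 12 semitones: A–A#–B–C–…–G–G#–A.
The walk passes from B into C once, so the octave number goes from 1 to 2.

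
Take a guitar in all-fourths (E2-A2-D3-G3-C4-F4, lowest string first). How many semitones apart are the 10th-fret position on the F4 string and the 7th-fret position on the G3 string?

F4 at fret 10 → D#5 (MIDI 75); G3 at fret 7 → D4 (MIDI 62).
75 − 62 = 13, so the two pitches are 13 semitones apart, with D#5 the higher.

13 semitones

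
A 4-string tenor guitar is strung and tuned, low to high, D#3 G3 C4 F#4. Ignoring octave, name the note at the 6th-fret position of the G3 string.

C#

G3 is MIDI 55. Adding 6 gives 61; 61 mod 12 = 1, i.e. C#.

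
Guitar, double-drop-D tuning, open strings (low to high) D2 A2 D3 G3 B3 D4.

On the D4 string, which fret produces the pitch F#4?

F#4 is 4 semitones above the open D4 (D–D#–E–F–F#), so it sits at fret 4.

4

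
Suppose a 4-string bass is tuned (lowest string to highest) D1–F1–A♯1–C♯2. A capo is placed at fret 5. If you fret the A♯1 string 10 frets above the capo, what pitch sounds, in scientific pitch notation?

The capo raises the open A♯1 by 5 semitones to D♯2; fretting 10 more gives A♯1 + 5 + 10 = A♯1 + 15 semitones = C♯3.
(Also written D♭.)

C♯3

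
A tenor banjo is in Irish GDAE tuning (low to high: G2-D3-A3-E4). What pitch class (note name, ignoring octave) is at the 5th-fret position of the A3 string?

D

Each fret is one semitone, so A3 + 5 = D.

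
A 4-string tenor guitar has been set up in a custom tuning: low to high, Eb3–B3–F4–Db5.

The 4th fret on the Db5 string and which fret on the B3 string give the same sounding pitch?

18

Db5 at fret 4 is Db5 + 4 semitones = F5.
The open B3 string is 14 semitones below the open Db5, so the same pitch on the B3 string lies at fret 4 + 14 = 18.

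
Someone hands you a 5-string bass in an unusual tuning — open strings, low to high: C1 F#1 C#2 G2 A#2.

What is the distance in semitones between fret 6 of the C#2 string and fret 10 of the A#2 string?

C#2 at fret 6 → G2 (MIDI 43); A#2 at fret 10 → G#3 (MIDI 56).
43 − 56 = -13, so the two pitches are 13 semitones apart, with G#3 the higher.

13 semitones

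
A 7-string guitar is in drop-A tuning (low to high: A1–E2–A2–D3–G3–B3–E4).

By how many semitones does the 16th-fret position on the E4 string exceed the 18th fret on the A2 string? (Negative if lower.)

17 semitones

E4 at fret 16 → G♯5 (MIDI 80); A2 at fret 18 → D♯4 (MIDI 63).
80 − 63 = 17, so the two pitches are 17 semitones apart.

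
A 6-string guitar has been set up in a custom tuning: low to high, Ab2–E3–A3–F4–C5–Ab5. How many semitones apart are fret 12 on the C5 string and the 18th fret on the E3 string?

14 semitones

C5 at fret 12 → C6 (MIDI 84); E3 at fret 18 → Bb4 (MIDI 70).
84 − 70 = 14, so the two pitches are 14 semitones apart, with C6 the higher.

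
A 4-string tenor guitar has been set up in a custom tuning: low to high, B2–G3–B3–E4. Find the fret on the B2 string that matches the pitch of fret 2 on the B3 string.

14

B3 at fret 2 is B3 + 2 semitones = D♭4.
The open B2 string is 12 semitones below the open B3, so the same pitch on the B2 string lies at fret 2 + 12 = 14.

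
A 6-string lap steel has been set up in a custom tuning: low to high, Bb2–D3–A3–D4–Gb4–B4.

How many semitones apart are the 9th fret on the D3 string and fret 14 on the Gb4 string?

D3 at fret 9 → B3 (MIDI 59); Gb4 at fret 14 → Ab5 (MIDI 80).
59 − 80 = -21, so the two pitches are 21 semitones apart, with Ab5 the higher.

21 semitones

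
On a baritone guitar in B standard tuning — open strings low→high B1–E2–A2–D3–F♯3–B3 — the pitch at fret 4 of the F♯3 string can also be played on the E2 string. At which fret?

18

F♯3 at fret 4 is F♯3 + 4 semitones = A♯3.
The open E2 string is 14 semitones below the open F♯3, so the same pitch on the E2 string lies at fret 4 + 14 = 18.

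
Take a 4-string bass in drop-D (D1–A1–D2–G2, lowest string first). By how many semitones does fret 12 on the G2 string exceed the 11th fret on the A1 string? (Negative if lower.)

11 semitones

G2 at fret 12 → G3 (MIDI 55); A1 at fret 11 → G♯2 (MIDI 44).
55 − 44 = 11, so the two pitches are 11 semitones apart.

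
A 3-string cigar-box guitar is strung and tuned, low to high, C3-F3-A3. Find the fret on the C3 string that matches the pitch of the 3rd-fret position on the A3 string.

12

A3 at fret 3 is A3 + 3 semitones = C4.
The open C3 string is 9 semitones below the open A3, so the same pitch on the C3 string lies at fret 3 + 9 = 12.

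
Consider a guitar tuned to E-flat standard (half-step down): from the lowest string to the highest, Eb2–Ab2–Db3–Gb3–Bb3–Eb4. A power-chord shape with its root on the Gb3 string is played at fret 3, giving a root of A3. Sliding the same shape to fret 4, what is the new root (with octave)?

Moving from fret 3 to fret 4 shifts the root by 1 semitone.
A3 up 1 semitone is Bb3.

Bb3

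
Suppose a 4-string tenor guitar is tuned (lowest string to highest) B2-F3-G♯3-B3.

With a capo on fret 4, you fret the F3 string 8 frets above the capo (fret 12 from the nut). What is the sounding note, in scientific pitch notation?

F4

The capo raises the open F3 by 4 semitones to A3; fretting 8 more gives F3 + 4 + 8 = F3 + 12 semitones = F4.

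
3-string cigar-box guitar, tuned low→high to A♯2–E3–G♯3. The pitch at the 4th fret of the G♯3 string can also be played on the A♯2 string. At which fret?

G♯3 at fret 4 is G♯3 + 4 semitones = C4.
The open A♯2 string is 10 semitones below the open G♯3, so the same pitch on the A♯2 string lies at fret 4 + 10 = 14.

14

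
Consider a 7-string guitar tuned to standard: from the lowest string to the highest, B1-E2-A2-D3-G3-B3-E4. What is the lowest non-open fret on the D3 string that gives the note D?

From D3, count semitones up the chromatic scale until reaching D: D–D#–E–F–…–C–C#–D — 12 steps.

12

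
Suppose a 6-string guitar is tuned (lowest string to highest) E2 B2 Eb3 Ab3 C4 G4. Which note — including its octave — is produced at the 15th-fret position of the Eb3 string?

Gb4

Eb3 is MIDI 51. Adding 15 gives 66, which is Gb4.
(Equivalently spelled F#4.)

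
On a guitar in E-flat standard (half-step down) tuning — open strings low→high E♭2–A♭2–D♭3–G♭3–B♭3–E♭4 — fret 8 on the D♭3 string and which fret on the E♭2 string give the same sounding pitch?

18

D♭3 at fret 8 is D♭3 + 8 semitones = A3.
The open E♭2 string is 10 semitones below the open D♭3, so the same pitch on the E♭2 string lies at fret 8 + 10 = 18.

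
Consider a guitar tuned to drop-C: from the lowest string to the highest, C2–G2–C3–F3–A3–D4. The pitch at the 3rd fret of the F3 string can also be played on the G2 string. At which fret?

13

F3 at fret 3 is F3 + 3 semitones = G#3.
The open G2 string is 10 semitones below the open F3, so the same pitch on the G2 string lies at fret 3 + 10 = 13.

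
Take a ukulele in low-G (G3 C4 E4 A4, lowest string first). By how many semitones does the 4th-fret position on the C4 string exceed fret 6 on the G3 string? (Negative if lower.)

3 semitones

C4 at fret 4 → E4 (MIDI 64); G3 at fret 6 → C#4 (MIDI 61).
64 − 61 = 3, so the two pitches are 3 semitones apart.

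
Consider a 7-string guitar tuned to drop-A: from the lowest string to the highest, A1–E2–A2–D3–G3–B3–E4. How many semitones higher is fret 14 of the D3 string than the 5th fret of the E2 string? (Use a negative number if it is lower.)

19 semitones

D3 at fret 14 → E4 (MIDI 64); E2 at fret 5 → A2 (MIDI 45).
64 − 45 = 19, so the two pitches are 19 semitones apart.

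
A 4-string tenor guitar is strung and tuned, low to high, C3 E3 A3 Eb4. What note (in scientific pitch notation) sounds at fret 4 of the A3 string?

Db4

The open A3 string plus 4 semitones: A–Bb–B–C–Db.
The walk passes from B into C once, so the octave number goes from 3 to 4.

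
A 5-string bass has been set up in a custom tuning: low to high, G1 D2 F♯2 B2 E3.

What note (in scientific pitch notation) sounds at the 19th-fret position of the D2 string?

The open D2 string plus 19 semitones: D–D#–E–F–…–G–G#–A.
The walk passes from B into C once, so the octave number goes from 2 to 3.

A3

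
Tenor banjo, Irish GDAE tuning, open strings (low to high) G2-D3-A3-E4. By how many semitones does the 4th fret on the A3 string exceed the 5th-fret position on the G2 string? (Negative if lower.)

A3 at fret 4 → C#4 (MIDI 61); G2 at fret 5 → C3 (MIDI 48).
61 − 48 = 13, so the two pitches are 13 semitones apart.

13 semitones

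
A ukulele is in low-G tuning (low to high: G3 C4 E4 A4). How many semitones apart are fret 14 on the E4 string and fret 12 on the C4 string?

6 semitones

E4 at fret 14 → F#5 (MIDI 78); C4 at fret 12 → C5 (MIDI 72).
78 − 72 = 6, so the two pitches are 6 semitones apart, with F#5 the higher.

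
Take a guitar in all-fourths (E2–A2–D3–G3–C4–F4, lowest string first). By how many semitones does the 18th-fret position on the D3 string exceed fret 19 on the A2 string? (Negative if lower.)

D3 at fret 18 → G#4 (MIDI 68); A2 at fret 19 → E4 (MIDI 64).
68 − 64 = 4, so the two pitches are 4 semitones apart.

4 semitones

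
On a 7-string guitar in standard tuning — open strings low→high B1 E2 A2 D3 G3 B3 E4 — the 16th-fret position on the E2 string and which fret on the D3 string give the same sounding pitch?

Fret 16 on E2 is MIDI 40 + 16 = 56 (G#3). On the D3 string (open MIDI 50), that pitch is 56 − 50 = fret 6.

6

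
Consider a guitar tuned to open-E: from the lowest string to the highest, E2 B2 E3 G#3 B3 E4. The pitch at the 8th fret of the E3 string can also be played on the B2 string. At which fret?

13

Fret 8 on E3 is MIDI 52 + 8 = 60 (C4). On the B2 string (open MIDI 47), that pitch is 60 − 47 = fret 13.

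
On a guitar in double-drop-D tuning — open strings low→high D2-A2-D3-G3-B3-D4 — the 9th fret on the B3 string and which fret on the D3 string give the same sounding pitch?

18

B3 at fret 9 is B3 + 9 semitones = G#4.
The open D3 string is 9 semitones below the open B3, so the same pitch on the D3 string lies at fret 9 + 9 = 18.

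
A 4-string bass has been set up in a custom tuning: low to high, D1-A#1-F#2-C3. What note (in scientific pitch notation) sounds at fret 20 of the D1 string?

D1 is MIDI 26. Adding 20 gives 46, which is A#2.
(Equivalently spelled Bb2.)

A#2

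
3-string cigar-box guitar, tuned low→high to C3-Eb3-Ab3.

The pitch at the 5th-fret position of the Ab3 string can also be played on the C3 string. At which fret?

13

Fret 5 on Ab3 is MIDI 56 + 5 = 61 (Db4). On the C3 string (open MIDI 48), that pitch is 61 − 48 = fret 13.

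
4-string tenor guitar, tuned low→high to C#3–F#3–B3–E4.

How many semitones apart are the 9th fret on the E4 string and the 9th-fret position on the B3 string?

E4 at fret 9 → C#5 (MIDI 73); B3 at fret 9 → G#4 (MIDI 68).
73 − 68 = 5, so the two pitches are 5 semitones apart, with C#5 the higher.

5 semitones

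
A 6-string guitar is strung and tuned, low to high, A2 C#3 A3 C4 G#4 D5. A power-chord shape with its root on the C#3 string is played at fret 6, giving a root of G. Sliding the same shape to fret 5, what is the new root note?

Moving from fret 6 to fret 5 shifts the root by -1 semitone.
G down 1 semitone is F#.

F#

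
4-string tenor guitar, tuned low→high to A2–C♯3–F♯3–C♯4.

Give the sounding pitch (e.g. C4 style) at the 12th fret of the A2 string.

A3

A2 is MIDI 45. Adding 12 gives 57, which is A3.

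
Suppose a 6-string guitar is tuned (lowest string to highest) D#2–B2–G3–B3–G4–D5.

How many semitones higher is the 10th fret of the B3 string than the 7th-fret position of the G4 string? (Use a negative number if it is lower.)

-5 semitones

B3 at fret 10 → A4 (MIDI 69); G4 at fret 7 → D5 (MIDI 74).
69 − 74 = -5, so the two pitches are 5 semitones apart.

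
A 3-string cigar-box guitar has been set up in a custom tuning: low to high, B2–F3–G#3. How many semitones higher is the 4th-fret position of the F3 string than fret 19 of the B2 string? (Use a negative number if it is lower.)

-9 semitones

F3 at fret 4 → A3 (MIDI 57); B2 at fret 19 → F#4 (MIDI 66).
57 − 66 = -9, so the two pitches are 9 semitones apart.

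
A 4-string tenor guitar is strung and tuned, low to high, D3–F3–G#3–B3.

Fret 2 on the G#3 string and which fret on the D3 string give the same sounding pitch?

8

G#3 at fret 2 is G#3 + 2 semitones = A#3.
The open D3 string is 6 semitones below the open G#3, so the same pitch on the D3 string lies at fret 2 + 6 = 8.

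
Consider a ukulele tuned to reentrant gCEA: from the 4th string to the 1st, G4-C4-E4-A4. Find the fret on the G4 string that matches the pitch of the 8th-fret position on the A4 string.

10

Fret 8 on A4 is MIDI 69 + 8 = 77 (F5). On the G4 string (open MIDI 67), that pitch is 77 − 67 = fret 10.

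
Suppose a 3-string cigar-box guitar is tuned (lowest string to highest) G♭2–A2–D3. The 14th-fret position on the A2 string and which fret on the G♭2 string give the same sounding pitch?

17

A2 at fret 14 is A2 + 14 semitones = B3.
The open G♭2 string is 3 semitones below the open A2, so the same pitch on the G♭2 string lies at fret 14 + 3 = 17.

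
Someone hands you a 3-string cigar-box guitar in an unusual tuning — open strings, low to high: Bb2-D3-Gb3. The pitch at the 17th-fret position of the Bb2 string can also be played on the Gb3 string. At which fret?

Bb2 at fret 17 is Bb2 + 17 semitones = Eb4.
The open Gb3 string is 8 semitones above the open Bb2, so the same pitch on the Gb3 string lies at fret 17 − 8 = 9.

9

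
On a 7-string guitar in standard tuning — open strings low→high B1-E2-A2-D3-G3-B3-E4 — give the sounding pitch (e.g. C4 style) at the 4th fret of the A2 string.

Each fret is one semitone, so A2 + 4 = C#3.

C#3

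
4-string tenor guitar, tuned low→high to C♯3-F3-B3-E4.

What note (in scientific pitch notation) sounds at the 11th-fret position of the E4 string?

D♯5

Each fret is one semitone, so E4 + 11 = D♯5.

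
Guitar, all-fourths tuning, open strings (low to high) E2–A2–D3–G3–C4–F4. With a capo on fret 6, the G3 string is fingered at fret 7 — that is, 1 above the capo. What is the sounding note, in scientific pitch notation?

D4

The capo raises the open G3 by 6 semitones to C#4; fretting 1 more gives G3 + 6 + 1 = G3 + 7 semitones = D4.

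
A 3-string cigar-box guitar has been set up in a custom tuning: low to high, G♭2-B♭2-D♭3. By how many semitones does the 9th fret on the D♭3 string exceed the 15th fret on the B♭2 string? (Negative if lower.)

-3 semitones

D♭3 at fret 9 → B♭3 (MIDI 58); B♭2 at fret 15 → D♭4 (MIDI 61).
58 − 61 = -3, so the two pitches are 3 semitones apart.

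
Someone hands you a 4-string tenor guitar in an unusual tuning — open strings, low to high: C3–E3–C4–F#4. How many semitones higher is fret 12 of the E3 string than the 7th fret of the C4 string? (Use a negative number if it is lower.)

E3 at fret 12 → E4 (MIDI 64); C4 at fret 7 → G4 (MIDI 67).
64 − 67 = -3, so the two pitches are 3 semitones apart.

-3 semitones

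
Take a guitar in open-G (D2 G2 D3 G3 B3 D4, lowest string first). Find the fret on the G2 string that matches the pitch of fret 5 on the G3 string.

G3 at fret 5 is G3 + 5 semitones = C4.
The open G2 string is 12 semitones below the open G3, so the same pitch on the G2 string lies at fret 5 + 12 = 17.

17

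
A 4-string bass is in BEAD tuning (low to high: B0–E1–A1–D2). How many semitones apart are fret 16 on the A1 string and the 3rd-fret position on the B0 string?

A1 at fret 16 → C#3 (MIDI 49); B0 at fret 3 → D1 (MIDI 26).
49 − 26 = 23, so the two pitches are 23 semitones apart, with C#3 the higher.

23 semitones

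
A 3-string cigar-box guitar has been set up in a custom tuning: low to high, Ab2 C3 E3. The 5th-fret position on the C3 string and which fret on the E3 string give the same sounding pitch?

1

C3 at fret 5 is C3 + 5 semitones = F3.
The open E3 string is 4 semitones above the open C3, so the same pitch on the E3 string lies at fret 5 − 4 = 1.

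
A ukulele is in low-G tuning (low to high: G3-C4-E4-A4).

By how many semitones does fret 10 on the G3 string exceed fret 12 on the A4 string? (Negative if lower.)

G3 at fret 10 → F4 (MIDI 65); A4 at fret 12 → A5 (MIDI 81).
65 − 81 = -16, so the two pitches are 16 semitones apart.

-16 semitones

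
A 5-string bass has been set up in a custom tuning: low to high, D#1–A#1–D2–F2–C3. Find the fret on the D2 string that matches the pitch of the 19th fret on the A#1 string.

15

A#1 at fret 19 is A#1 + 19 semitones = F3.
The open D2 string is 4 semitones above the open A#1, so the same pitch on the D2 string lies at fret 19 − 4 = 15.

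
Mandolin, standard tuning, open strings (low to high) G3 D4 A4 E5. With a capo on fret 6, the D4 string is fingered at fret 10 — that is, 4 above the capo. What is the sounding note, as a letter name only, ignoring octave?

C

The capo raises the open D4 by 6 semitones to G#4; fretting 4 more gives D4 + 6 + 4 = D4 + 10 semitones, landing on C.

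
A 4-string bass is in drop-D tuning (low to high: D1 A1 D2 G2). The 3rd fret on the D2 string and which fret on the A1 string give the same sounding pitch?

8

Fret 3 on D2 is MIDI 38 + 3 = 41 (F2). On the A1 string (open MIDI 33), that pitch is 41 − 33 = fret 8.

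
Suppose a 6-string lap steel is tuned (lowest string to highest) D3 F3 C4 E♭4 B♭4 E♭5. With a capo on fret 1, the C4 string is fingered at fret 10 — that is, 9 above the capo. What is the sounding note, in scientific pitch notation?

The capo raises the open C4 by 1 semitone to D♭4; fretting 9 more gives C4 + 1 + 9 = C4 + 10 semitones = B♭4.

B♭4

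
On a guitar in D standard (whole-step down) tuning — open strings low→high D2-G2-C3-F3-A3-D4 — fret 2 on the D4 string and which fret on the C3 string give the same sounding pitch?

16

D4 at fret 2 is D4 + 2 semitones = E4.
The open C3 string is 14 semitones below the open D4, so the same pitch on the C3 string lies at fret 2 + 14 = 16.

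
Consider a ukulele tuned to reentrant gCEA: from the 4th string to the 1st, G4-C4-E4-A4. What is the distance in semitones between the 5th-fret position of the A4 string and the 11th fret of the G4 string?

A4 at fret 5 → D5 (MIDI 74); G4 at fret 11 → F♯5 (MIDI 78).
74 − 78 = -4, so the two pitches are 4 semitones apart, with F♯5 the higher.

4 semitones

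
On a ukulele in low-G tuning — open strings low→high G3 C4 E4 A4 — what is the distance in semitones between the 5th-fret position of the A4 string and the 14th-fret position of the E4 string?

4 semitones

A4 at fret 5 → D5 (MIDI 74); E4 at fret 14 → F#5 (MIDI 78).
74 − 78 = -4, so the two pitches are 4 semitones apart, with F#5 the higher.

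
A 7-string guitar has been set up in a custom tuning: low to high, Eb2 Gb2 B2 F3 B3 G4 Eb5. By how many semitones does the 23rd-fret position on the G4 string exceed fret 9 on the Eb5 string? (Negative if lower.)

6 semitones

G4 at fret 23 → Gb6 (MIDI 90); Eb5 at fret 9 → C6 (MIDI 84).
90 − 84 = 6, so the two pitches are 6 semitones apart.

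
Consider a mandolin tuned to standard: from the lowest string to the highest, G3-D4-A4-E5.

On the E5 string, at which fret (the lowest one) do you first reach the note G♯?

From E5, count semitones up the chromatic scale until reaching G♯: E–F–F#–G–G# — 4 steps.

4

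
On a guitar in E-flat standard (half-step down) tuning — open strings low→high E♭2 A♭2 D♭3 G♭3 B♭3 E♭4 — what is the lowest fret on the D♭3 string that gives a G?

6

From D♭3, count semitones up the chromatic scale until reaching G: Db–D–Eb–E–F–Gb–G — 6 steps.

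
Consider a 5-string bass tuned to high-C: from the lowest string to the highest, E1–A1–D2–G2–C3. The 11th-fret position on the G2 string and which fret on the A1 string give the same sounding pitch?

Fret 11 on G2 is MIDI 43 + 11 = 54 (F#3). On the A1 string (open MIDI 33), that pitch is 54 − 33 = fret 21.

21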